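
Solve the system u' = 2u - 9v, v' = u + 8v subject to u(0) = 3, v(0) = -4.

u(t) = 27te^(5t) + 3e^(5t), v(t) = -9te^(5t) - 4e^(5t)

Coefficient matrix A = [[2, -9], [1, 8]].
Characteristic polynomial det(A - λI) = λ^2 - 10λ + 25 = 0.
Single eigenvalue λ = 5 with algebraic multiplicity 2.
Eigenvector v = (-3,1); generalized eigenvector w with (A-λI)w=v is (1,0).
General solution: e^(5t)[c_1·v + c_2·(t·v + w)].
Applying u(0)=3, v(0)=-4 gives c_1=-4, c_2=-9.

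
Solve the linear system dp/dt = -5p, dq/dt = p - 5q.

p(t) = -C_2e^(-5t), q(t) = -C_1e^(-5t) - C_2te^(-5t) + 2C_2e^(-5t)

Coefficient matrix A = [[-5, 0], [1, -5]].
Characteristic polynomial det(A - λI) = λ^2 + 10λ + 25 = 0.
Single eigenvalue λ = -5 with algebraic multiplicity 2.
Eigenvector v = (0,-1); generalized eigenvector w with (A-λI)w=v is (-1,2).
General solution: e^(-5t)[C_1·v + C_2·(t·v + w)].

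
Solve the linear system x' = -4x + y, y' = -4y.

x(t) = -c_1e^(-4t) - c_2te^(-4t) - 3c_2e^(-4t), y(t) = -c_2e^(-4t)

Coefficient matrix A = [[-4, 1], [0, -4]].
Characteristic polynomial det(A - λI) = λ^2 + 8λ + 16 = 0.
Single eigenvalue λ = -4 with algebraic multiplicity 2.
Eigenvector v = (-1,0); generalized eigenvector w with (A-λI)w=v is (-3,-1).
General solution: e^(-4t)[c_1·v + c_2·(t·v + w)].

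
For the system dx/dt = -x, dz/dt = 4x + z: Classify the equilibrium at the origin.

saddle

A = [[-1,0],[4,1]]; det(A-λI) = λ^2 - 1.
λ = 1, -1: opposite signs.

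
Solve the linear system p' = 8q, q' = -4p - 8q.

p(t) = c_1e^(-4t)sin(4t) - c_1e^(-4t)cos(4t) - c_2e^(-4t)sin(4t) - c_2e^(-4t)cos(4t), q(t) = c_1e^(-4t)cos(4t) + c_2e^(-4t)sin(4t)

Coefficient matrix A = [[0, 8], [-4, -8]].
Characteristic polynomial det(A - λI) = λ^2 + 8λ + 32 = 0.
Eigenvalues λ = -4 ± 4i (complex conjugate pair).
For λ=-4+4i: an eigenvector is (-1,1) - i(1,0) = (-1 - i, 1).
A real fundamental pair from Re and Im of e^((-4+4i)t)v: X_1 = e^(-4t)(cos(4t)·(-1,1) + sin(4t)·(1,0)), X_2 = e^(-4t)(sin(4t)·(-1,1) - cos(4t)·(1,0)).
General solution: c_1X_1 + c_2X_2.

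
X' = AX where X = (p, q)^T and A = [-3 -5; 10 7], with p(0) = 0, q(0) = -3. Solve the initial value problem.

p(t) = 3e^(2t)sin(5t), q(t) = -3e^(2t)sin(5t) - 3e^(2t)cos(5t)

Coefficient matrix A = [[-3, -5], [10, 7]].
Characteristic polynomial det(A - λI) = λ^2 - 4λ + 29 = 0.
Eigenvalues λ = 2 ± 5i (complex conjugate pair).
For λ=2+5i: an eigenvector is (-1,1) - i(0,-1) = (-1, 1 + i).
A real fundamental pair from Re and Im of e^((2+5i)t)v: X_1 = e^(2t)(cos(5t)·(-1,1) + sin(5t)·(0,-1)), X_2 = e^(2t)(sin(5t)·(-1,1) - cos(5t)·(0,-1)).
General solution: K_1X_1 + K_2X_2.
Applying p(0)=0, q(0)=-3 gives K_1=0, K_2=-3.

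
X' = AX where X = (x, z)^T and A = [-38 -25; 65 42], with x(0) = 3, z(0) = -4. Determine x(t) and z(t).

Coefficient matrix A = [[-38, -25], [65, 42]].
Characteristic polynomial det(A - λI) = λ^2 - 4λ + 29 = 0.
Eigenvalues λ = 2 ± 5i (complex conjugate pair).
For λ=2+5i: an eigenvector is (-2,3) - i(1,-2) = (-2 - i, 3 + 2i).
A real fundamental pair from Re and Im of e^((2+5i)t)v: X_1 = e^(2t)(cos(5t)·(-2,3) + sin(5t)·(1,-2)), X_2 = e^(2t)(sin(5t)·(-2,3) - cos(5t)·(1,-2)).
General solution: c_1X_1 + c_2X_2.
Applying x(0)=3, z(0)=-4 gives c_1=-2, c_2=1.

x(t) = -4e^(2t)sin(5t) + 3e^(2t)cos(5t), z(t) = 7e^(2t)sin(5t) - 4e^(2t)cos(5t)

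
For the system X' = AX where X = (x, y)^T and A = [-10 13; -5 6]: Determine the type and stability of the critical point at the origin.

stable spiral

A = [[-10,13],[-5,6]]; det(A-λI) = λ^2 + 4λ + 5.
λ = -2 ± i: negative real part.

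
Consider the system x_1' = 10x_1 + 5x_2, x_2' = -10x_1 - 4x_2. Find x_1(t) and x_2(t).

x_1(t) = 2c_1e^(3t)sin(t) + c_1e^(3t)cos(t) + c_2e^(3t)sin(t) - 2c_2e^(3t)cos(t), x_2(t) = -3c_1e^(3t)sin(t) - c_1e^(3t)cos(t) - c_2e^(3t)sin(t) + 3c_2e^(3t)cos(t)

Coefficient matrix A = [[10, 5], [-10, -4]].
Characteristic polynomial det(A - λI) = λ^2 - 6λ + 10 = 0.
Eigenvalues λ = 3 ± i (complex conjugate pair).
For λ=3+i: an eigenvector is (1,-1) - i(2,-3) = (1 - 2i, -1 + 3i).
A real fundamental pair from Re and Im of e^((3+i)t)v: X_1 = e^(3t)(cos(t)·(1,-1) + sin(t)·(2,-3)), X_2 = e^(3t)(sin(t)·(1,-1) - cos(t)·(2,-3)).
General solution: c_1X_1 + c_2X_2.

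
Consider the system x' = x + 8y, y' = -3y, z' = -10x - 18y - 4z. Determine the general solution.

x(t) = C_1e^(t) - 2C_2e^(-3t), y(t) = C_2e^(-3t), z(t) = -2C_1e^(t) + 2C_2e^(-3t) + C_3e^(-4t)

Coefficient matrix A = [[1, 8, 0], [0, -3, 0], [-10, -18, -4]].
det(A - λI) = 0 gives eigenvalues λ = 1, -3, -4.
For λ=1: eigenvector (1,0,-2).
For λ=-3: eigenvector (-2,1,2).
For λ=-4: eigenvector (0,0,1).
General solution: C_1e^(t)(1,0,-2) + C_2e^(-3t)(-2,1,2) + C_3e^(-4t)(0,0,1).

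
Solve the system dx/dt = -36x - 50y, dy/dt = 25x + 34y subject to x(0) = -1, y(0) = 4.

Coefficient matrix A = [[-36, -50], [25, 34]].
Characteristic polynomial det(A - λI) = λ^2 + 2λ + 26 = 0.
Eigenvalues λ = -1 ± 5i (complex conjugate pair).
For λ=-1+5i: an eigenvector is (-1,1) - i(-3,2) = (-1 + 3i, 1 - 2i).
A real fundamental pair from Re and Im of e^((-1+5i)t)v: X_1 = e^(-t)(cos(5t)·(-1,1) + sin(5t)·(-3,2)), X_2 = e^(-t)(sin(5t)·(-1,1) - cos(5t)·(-3,2)).
General solution: K_1X_1 + K_2X_2.
Applying x(0)=-1, y(0)=4 gives K_1=10, K_2=3.

x(t) = -33e^(-t)sin(5t) - e^(-t)cos(5t), y(t) = 23e^(-t)sin(5t) + 4e^(-t)cos(5t)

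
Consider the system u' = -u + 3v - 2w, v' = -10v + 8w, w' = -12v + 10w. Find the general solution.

Coefficient matrix A = [[-1, 3, -2], [0, -10, 8], [0, -12, 10]].
det(A - λI) = 0 gives eigenvalues λ = -2, -1, 2.
For λ=-2: eigenvector (-1,1,1).
For λ=-1: eigenvector (1,0,0).
For λ=2: eigenvector (0,2,3).
General solution: c_1e^(-2t)(-1,1,1) + c_2e^(-t)(1,0,0) + c_3e^(2t)(0,2,3).

u(t) = -c_1e^(-2t) + c_2e^(-t), v(t) = c_1e^(-2t) + 2c_3e^(2t), w(t) = c_1e^(-2t) + 3c_3e^(2t)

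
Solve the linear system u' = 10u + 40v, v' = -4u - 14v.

Coefficient matrix A = [[10, 40], [-4, -14]].
Characteristic polynomial det(A - λI) = λ^2 + 4λ + 20 = 0.
Eigenvalues λ = -2 ± 4i (complex conjugate pair).
For λ=-2+4i: an eigenvector is (3,-1) - i(-1,0) = (3 + i, -1).
A real fundamental pair from Re and Im of e^((-2+4i)t)v: X_1 = e^(-2t)(cos(4t)·(3,-1) + sin(4t)·(-1,0)), X_2 = e^(-2t)(sin(4t)·(3,-1) - cos(4t)·(-1,0)).
General solution: c_1X_1 + c_2X_2.

u(t) = -c_1e^(-2t)sin(4t) + 3c_1e^(-2t)cos(4t) + 3c_2e^(-2t)sin(4t) + c_2e^(-2t)cos(4t), v(t) = -c_1e^(-2t)cos(4t) - c_2e^(-2t)sin(4t)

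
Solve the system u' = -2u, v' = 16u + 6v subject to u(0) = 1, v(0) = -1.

u(t) = e^(-2t), v(t) = e^(6t) - 2e^(-2t)

Coefficient matrix A = [[-2, 0], [16, 6]].
Characteristic polynomial det(A - λI) = λ^2 - 4λ - 12 = 0.
Eigenvalues λ = -2, 6.
For λ=-2: (A-λI) row 2 is [16, 8], so an eigenvector is (1, -2).
For λ=6: (A-λI) row 1 is [-8, 0], so an eigenvector is (0, -1).
General solution: c_1e^(-2t)(1,-2) + c_2e^(6t)(0,-1).
Applying u(0)=1, v(0)=-1 gives c_1=1, c_2=-1.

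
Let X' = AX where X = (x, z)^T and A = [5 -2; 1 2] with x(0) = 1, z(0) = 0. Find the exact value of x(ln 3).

A = [[5,-2],[1,2]]; eigenvalues λ = 4, 3.
Eigenvectors: (-2,-1) for λ=4, (-1,-1) for λ=3.
From the initial condition, c_1 = -1, c_2 = 1.
x(ln 3) = (-1)(3^4)(-2) + (1)(3^3)(-1) = 135.

135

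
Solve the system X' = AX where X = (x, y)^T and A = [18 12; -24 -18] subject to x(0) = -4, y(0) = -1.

Coefficient matrix A = [[18, 12], [-24, -18]].
Characteristic polynomial det(A - λI) = λ^2 - 36 = 0.
Eigenvalues λ = 6, -6.
For λ=6: (A-λI) row 1 is [12, 12], so an eigenvector is (-1, 1).
For λ=-6: (A-λI) row 1 is [24, 12], so an eigenvector is (-1, 2).
General solution: c_1e^(6t)(-1,1) + c_2e^(-6t)(-1,2).
Applying x(0)=-4, y(0)=-1 gives c_1=9, c_2=-5.

x(t) = -9e^(6t) + 5e^(-6t), y(t) = 9e^(6t) - 10e^(-6t)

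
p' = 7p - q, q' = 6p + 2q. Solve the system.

Coefficient matrix A = [[7, -1], [6, 2]].
Characteristic polynomial det(A - λI) = λ^2 - 9λ + 20 = 0.
Eigenvalues λ = 5, 4.
For λ=5: (A-λI) row 1 is [2, -1], so an eigenvector is (1, 2).
For λ=4: (A-λI) row 1 is [3, -1], so an eigenvector is (1, 3).
General solution: c_1e^(5t)(1,2) + c_2e^(4t)(1,3).

p(t) = c_1e^(5t) + c_2e^(4t), q(t) = 2c_1e^(5t) + 3c_2e^(4t)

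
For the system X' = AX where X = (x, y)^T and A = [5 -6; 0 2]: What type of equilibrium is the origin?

A = [[5,-6],[0,2]]; det(A-λI) = λ^2 - 7λ + 10.
λ = 2, 5: both positive.

unstable node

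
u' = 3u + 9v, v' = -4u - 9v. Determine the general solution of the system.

Coefficient matrix A = [[3, 9], [-4, -9]].
Characteristic polynomial det(A - λI) = λ^2 + 6λ + 9 = 0.
Single eigenvalue λ = -3 with algebraic multiplicity 2.
Eigenvector v = (3,-2); generalized eigenvector w with (A-λI)w=v is (2,-1).
General solution: e^(-3t)[K_1·v + K_2·(t·v + w)].

u(t) = 3K_1e^(-3t) + 3K_2te^(-3t) + 2K_2e^(-3t), v(t) = -2K_1e^(-3t) - 2K_2te^(-3t) - K_2e^(-3t)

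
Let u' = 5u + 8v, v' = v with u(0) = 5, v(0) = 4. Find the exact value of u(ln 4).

A = [[5,8],[0,1]]; eigenvalues λ = 1, 5.
Eigenvectors: (-2,1) for λ=1, (-1,0) for λ=5.
From the initial condition, c_1 = 4, c_2 = -13.
u(ln 4) = (4)(4^1)(-2) + (-13)(4^5)(-1) = 13280.

13280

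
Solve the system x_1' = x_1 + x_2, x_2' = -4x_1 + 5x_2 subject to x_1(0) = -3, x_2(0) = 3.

Coefficient matrix A = [[1, 1], [-4, 5]].
Characteristic polynomial det(A - λI) = λ^2 - 6λ + 9 = 0.
Single eigenvalue λ = 3 with algebraic multiplicity 2.
Eigenvector v = (-1,-2); generalized eigenvector w with (A-λI)w=v is (0,-1).
General solution: e^(3t)[c_1·v + c_2·(t·v + w)].
Applying x_1(0)=-3, x_2(0)=3 gives c_1=3, c_2=-9.

x_1(t) = 9te^(3t) - 3e^(3t), x_2(t) = 18te^(3t) + 3e^(3t)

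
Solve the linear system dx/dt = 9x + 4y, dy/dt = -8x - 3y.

x(t) = -C_1e^(5t) + C_2e^(t), y(t) = C_1e^(5t) - 2C_2e^(t)

Coefficient matrix A = [[9, 4], [-8, -3]].
Characteristic polynomial det(A - λI) = λ^2 - 6λ + 5 = 0.
Eigenvalues λ = 5, 1.
For λ=5: (A-λI) row 1 is [4, 4], so an eigenvector is (-1, 1).
For λ=1: (A-λI) row 1 is [8, 4], so an eigenvector is (1, -2).
General solution: C_1e^(5t)(-1,1) + C_2e^(t)(1,-2).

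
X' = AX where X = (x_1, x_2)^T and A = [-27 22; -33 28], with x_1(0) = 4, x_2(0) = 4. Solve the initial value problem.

x_1(t) = 4e^(-5t), x_2(t) = 4e^(-5t)

Coefficient matrix A = [[-27, 22], [-33, 28]].
Characteristic polynomial det(A - λI) = λ^2 - λ - 30 = 0.
Eigenvalues λ = -5, 6.
For λ=-5: (A-λI) row 1 is [-22, 22], so an eigenvector is (1, 1).
For λ=6: (A-λI) row 1 is [-33, 22], so an eigenvector is (2, 3).
General solution: C_1e^(-5t)(1,1) + C_2e^(6t)(2,3).
Applying x_1(0)=4, x_2(0)=4 gives C_1=4, C_2=0.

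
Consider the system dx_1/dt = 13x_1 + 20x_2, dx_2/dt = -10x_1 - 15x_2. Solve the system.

x_1(t) = -3K_1e^(-t)sin(2t) + K_1e^(-t)cos(2t) + K_2e^(-t)sin(2t) + 3K_2e^(-t)cos(2t), x_2(t) = 2K_1e^(-t)sin(2t) - K_1e^(-t)cos(2t) - K_2e^(-t)sin(2t) - 2K_2e^(-t)cos(2t)

Coefficient matrix A = [[13, 20], [-10, -15]].
Characteristic polynomial det(A - λI) = λ^2 + 2λ + 5 = 0.
Eigenvalues λ = -1 ± 2i (complex conjugate pair).
For λ=-1+2i: an eigenvector is (1,-1) - i(-3,2) = (1 + 3i, -1 - 2i).
A real fundamental pair from Re and Im of e^((-1+2i)t)v: X_1 = e^(-t)(cos(2t)·(1,-1) + sin(2t)·(-3,2)), X_2 = e^(-t)(sin(2t)·(1,-1) - cos(2t)·(-3,2)).
General solution: K_1X_1 + K_2X_2.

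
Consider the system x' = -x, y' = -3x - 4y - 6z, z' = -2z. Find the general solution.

x(t) = C_1e^(-t), y(t) = -C_1e^(-t) - 3C_2e^(-2t) + C_3e^(-4t), z(t) = C_2e^(-2t)

Coefficient matrix A = [[-1, 0, 0], [-3, -4, -6], [0, 0, -2]].
det(A - λI) = 0 gives eigenvalues λ = -1, -2, -4.
For λ=-1: eigenvector (1,-1,0).
For λ=-2: eigenvector (0,-3,1).
For λ=-4: eigenvector (0,1,0).
General solution: C_1e^(-t)(1,-1,0) + C_2e^(-2t)(0,-3,1) + C_3e^(-4t)(0,1,0).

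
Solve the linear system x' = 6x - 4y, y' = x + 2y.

x(t) = 2c_1e^(4t) + 2c_2te^(4t) - c_2e^(4t), y(t) = c_1e^(4t) + c_2te^(4t) - c_2e^(4t)

Coefficient matrix A = [[6, -4], [1, 2]].
Characteristic polynomial det(A - λI) = λ^2 - 8λ + 16 = 0.
Single eigenvalue λ = 4 with algebraic multiplicity 2.
Eigenvector v = (2,1); generalized eigenvector w with (A-λI)w=v is (-1,-1).
General solution: e^(4t)[c_1·v + c_2·(t·v + w)].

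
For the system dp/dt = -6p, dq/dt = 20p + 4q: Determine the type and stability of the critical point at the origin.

saddle

A = [[-6,0],[20,4]]; det(A-λI) = λ^2 + 2λ - 24.
λ = 4, -6: opposite signs.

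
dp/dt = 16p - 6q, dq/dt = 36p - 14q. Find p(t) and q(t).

p(t) = -K_1e^(4t) + K_2e^(-2t), q(t) = -2K_1e^(4t) + 3K_2e^(-2t)

Coefficient matrix A = [[16, -6], [36, -14]].
Characteristic polynomial det(A - λI) = λ^2 - 2λ - 8 = 0.
Eigenvalues λ = 4, -2.
For λ=4: (A-λI) row 1 is [12, -6], so an eigenvector is (-1, -2).
For λ=-2: (A-λI) row 1 is [18, -6], so an eigenvector is (1, 3).
General solution: K_1e^(4t)(-1,-2) + K_2e^(-2t)(1,3).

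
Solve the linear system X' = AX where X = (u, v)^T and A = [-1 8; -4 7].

Coefficient matrix A = [[-1, 8], [-4, 7]].
Characteristic polynomial det(A - λI) = λ^2 - 6λ + 25 = 0.
Eigenvalues λ = 3 ± 4i (complex conjugate pair).
For λ=3+4i: an eigenvector is (-1,0) - i(1,1) = (-1 - i, 0 - i).
A real fundamental pair from Re and Im of e^((3+4i)t)v: X_1 = e^(3t)(cos(4t)·(-1,0) + sin(4t)·(1,1)), X_2 = e^(3t)(sin(4t)·(-1,0) - cos(4t)·(1,1)).
General solution: C_1X_1 + C_2X_2.

u(t) = C_1e^(3t)sin(4t) - C_1e^(3t)cos(4t) - C_2e^(3t)sin(4t) - C_2e^(3t)cos(4t), v(t) = C_1e^(3t)sin(4t) - C_2e^(3t)cos(4t)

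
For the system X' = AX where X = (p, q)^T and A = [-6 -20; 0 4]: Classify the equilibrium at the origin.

saddle

A = [[-6,-20],[0,4]]; det(A-λI) = λ^2 + 2λ - 24.
λ = -6, 4: opposite signs.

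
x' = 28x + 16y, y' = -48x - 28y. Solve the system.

x(t) = c_1e^(-4t) - 2c_2e^(4t), y(t) = -2c_1e^(-4t) + 3c_2e^(4t)

Coefficient matrix A = [[28, 16], [-48, -28]].
Characteristic polynomial det(A - λI) = λ^2 - 16 = 0.
Eigenvalues λ = -4, 4.
For λ=-4: (A-λI) row 1 is [32, 16], so an eigenvector is (1, -2).
For λ=4: (A-λI) row 1 is [24, 16], so an eigenvector is (-2, 3).
General solution: c_1e^(-4t)(1,-2) + c_2e^(4t)(-2,3).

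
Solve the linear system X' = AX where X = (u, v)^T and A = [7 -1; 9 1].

u(t) = C_1e^(4t) + C_2te^(4t) + C_2e^(4t), v(t) = 3C_1e^(4t) + 3C_2te^(4t) + 2C_2e^(4t)

Coefficient matrix A = [[7, -1], [9, 1]].
Characteristic polynomial det(A - λI) = λ^2 - 8λ + 16 = 0.
Single eigenvalue λ = 4 with algebraic multiplicity 2.
Eigenvector v = (1,3); generalized eigenvector w with (A-λI)w=v is (1,2).
General solution: e^(4t)[C_1·v + C_2·(t·v + w)].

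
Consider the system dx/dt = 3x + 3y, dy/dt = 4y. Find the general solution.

Coefficient matrix A = [[3, 3], [0, 4]].
Characteristic polynomial det(A - λI) = λ^2 - 7λ + 12 = 0.
Eigenvalues λ = 4, 3.
For λ=4: (A-λI) row 1 is [-1, 3], so an eigenvector is (-3, -1).
For λ=3: (A-λI) row 1 is [0, 3], so an eigenvector is (1, 0).
General solution: K_1e^(4t)(-3,-1) + K_2e^(3t)(1,0).

x(t) = -3K_1e^(4t) + K_2e^(3t), y(t) = -K_1e^(4t)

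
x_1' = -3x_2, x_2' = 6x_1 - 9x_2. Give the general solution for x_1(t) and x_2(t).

x_1(t) = K_1e^(-3t) + K_2e^(-6t), x_2(t) = K_1e^(-3t) + 2K_2e^(-6t)

Coefficient matrix A = [[0, -3], [6, -9]].
Characteristic polynomial det(A - λI) = λ^2 + 9λ + 18 = 0.
Eigenvalues λ = -3, -6.
For λ=-3: (A-λI) row 1 is [3, -3], so an eigenvector is (1, 1).
For λ=-6: (A-λI) row 1 is [6, -3], so an eigenvector is (1, 2).
General solution: K_1e^(-3t)(1,1) + K_2e^(-6t)(1,2).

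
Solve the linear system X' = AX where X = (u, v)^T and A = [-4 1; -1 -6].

Coefficient matrix A = [[-4, 1], [-1, -6]].
Characteristic polynomial det(A - λI) = λ^2 + 10λ + 25 = 0.
Single eigenvalue λ = -5 with algebraic multiplicity 2.
Eigenvector v = (1,-1); generalized eigenvector w with (A-λI)w=v is (3,-2).
General solution: e^(-5t)[C_1·v + C_2·(t·v + w)].

u(t) = C_1e^(-5t) + C_2te^(-5t) + 3C_2e^(-5t), v(t) = -C_1e^(-5t) - C_2te^(-5t) - 2C_2e^(-5t)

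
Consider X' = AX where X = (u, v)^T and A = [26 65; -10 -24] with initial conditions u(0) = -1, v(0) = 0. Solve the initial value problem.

Coefficient matrix A = [[26, 65], [-10, -24]].
Characteristic polynomial det(A - λI) = λ^2 - 2λ + 26 = 0.
Eigenvalues λ = 1 ± 5i (complex conjugate pair).
For λ=1+5i: an eigenvector is (3,-1) - i(2,-1) = (3 - 2i, -1 + i).
A real fundamental pair from Re and Im of e^((1+5i)t)v: X_1 = e^(t)(cos(5t)·(3,-1) + sin(5t)·(2,-1)), X_2 = e^(t)(sin(5t)·(3,-1) - cos(5t)·(2,-1)).
General solution: c_1X_1 + c_2X_2.
Applying u(0)=-1, v(0)=0 gives c_1=-1, c_2=-1.

u(t) = -5e^(t)sin(5t) - e^(t)cos(5t), v(t) = 2e^(t)sin(5t)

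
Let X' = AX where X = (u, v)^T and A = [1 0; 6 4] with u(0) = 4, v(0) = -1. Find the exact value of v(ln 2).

A = [[1,0],[6,4]]; eigenvalues λ = 4, 1.
Eigenvectors: (0,-1) for λ=4, (1,-2) for λ=1.
From the initial condition, c_1 = -7, c_2 = 4.
v(ln 2) = (-7)(2^4)(-1) + (4)(2^1)(-2) = 96.

96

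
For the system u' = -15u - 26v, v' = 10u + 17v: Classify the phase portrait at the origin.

A = [[-15,-26],[10,17]]; det(A-λI) = λ^2 - 2λ + 5.
λ = 1 ± 2i: positive real part.

unstable spiral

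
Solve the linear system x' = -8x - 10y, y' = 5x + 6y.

x(t) = -C_1e^(-t)sin(t) + 3C_1e^(-t)cos(t) + 3C_2e^(-t)sin(t) + C_2e^(-t)cos(t), y(t) = C_1e^(-t)sin(t) - 2C_1e^(-t)cos(t) - 2C_2e^(-t)sin(t) - C_2e^(-t)cos(t)

Coefficient matrix A = [[-8, -10], [5, 6]].
Characteristic polynomial det(A - λI) = λ^2 + 2λ + 2 = 0.
Eigenvalues λ = -1 ± i (complex conjugate pair).
For λ=-1+i: an eigenvector is (3,-2) - i(-1,1) = (3 + i, -2 - i).
A real fundamental pair from Re and Im of e^((-1+i)t)v: X_1 = e^(-t)(cos(t)·(3,-2) + sin(t)·(-1,1)), X_2 = e^(-t)(sin(t)·(3,-2) - cos(t)·(-1,1)).
General solution: C_1X_1 + C_2X_2.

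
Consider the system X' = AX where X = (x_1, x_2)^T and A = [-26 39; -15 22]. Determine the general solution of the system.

x_1(t) = 3C_1e^(-2t)sin(3t) - 2C_1e^(-2t)cos(3t) - 2C_2e^(-2t)sin(3t) - 3C_2e^(-2t)cos(3t), x_2(t) = 2C_1e^(-2t)sin(3t) - C_1e^(-2t)cos(3t) - C_2e^(-2t)sin(3t) - 2C_2e^(-2t)cos(3t)

Coefficient matrix A = [[-26, 39], [-15, 22]].
Characteristic polynomial det(A - λI) = λ^2 + 4λ + 13 = 0.
Eigenvalues λ = -2 ± 3i (complex conjugate pair).
For λ=-2+3i: an eigenvector is (-2,-1) - i(3,2) = (-2 - 3i, -1 - 2i).
A real fundamental pair from Re and Im of e^((-2+3i)t)v: X_1 = e^(-2t)(cos(3t)·(-2,-1) + sin(3t)·(3,2)), X_2 = e^(-2t)(sin(3t)·(-2,-1) - cos(3t)·(3,2)).
General solution: C_1X_1 + C_2X_2.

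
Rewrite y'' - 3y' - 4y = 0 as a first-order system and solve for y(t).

y(t) = C_1e^(-t) + C_2e^(4t)

Let x_1 = y, x_2 = y'. Then x_1' = x_2 and x_2' = 4x_1 + 3x_2.
A = [[0,1],[4,3]]; det(A-λI) = λ^2 - 3λ - 4.
Eigenvalues λ = -1, 4 with eigenvectors (1,-1), (1,4).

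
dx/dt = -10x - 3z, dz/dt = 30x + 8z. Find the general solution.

x(t) = -C_1e^(-t)sin(3t) + C_2e^(-t)cos(3t), z(t) = 3C_1e^(-t)sin(3t) + C_1e^(-t)cos(3t) + C_2e^(-t)sin(3t) - 3C_2e^(-t)cos(3t)

Coefficient matrix A = [[-10, -3], [30, 8]].
Characteristic polynomial det(A - λI) = λ^2 + 2λ + 10 = 0.
Eigenvalues λ = -1 ± 3i (complex conjugate pair).
For λ=-1+3i: an eigenvector is (0,1) - i(-1,3) = (0 + i, 1 - 3i).
A real fundamental pair from Re and Im of e^((-1+3i)t)v: X_1 = e^(-t)(cos(3t)·(0,1) + sin(3t)·(-1,3)), X_2 = e^(-t)(sin(3t)·(0,1) - cos(3t)·(-1,3)).
General solution: C_1X_1 + C_2X_2.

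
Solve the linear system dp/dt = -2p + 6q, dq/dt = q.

p(t) = -c_1e^(-2t) + 2c_2e^(t), q(t) = c_2e^(t)

Coefficient matrix A = [[-2, 6], [0, 1]].
Characteristic polynomial det(A - λI) = λ^2 + λ - 2 = 0.
Eigenvalues λ = -2, 1.
For λ=-2: (A-λI) row 1 is [0, 6], so an eigenvector is (-1, 0).
For λ=1: (A-λI) row 1 is [-3, 6], so an eigenvector is (2, 1).
General solution: c_1e^(-2t)(-1,0) + c_2e^(t)(2,1).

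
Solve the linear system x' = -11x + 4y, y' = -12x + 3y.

Coefficient matrix A = [[-11, 4], [-12, 3]].
Characteristic polynomial det(A - λI) = λ^2 + 8λ + 15 = 0.
Eigenvalues λ = -3, -5.
For λ=-3: (A-λI) row 1 is [-8, 4], so an eigenvector is (-1, -2).
For λ=-5: (A-λI) row 1 is [-6, 4], so an eigenvector is (-2, -3).
General solution: c_1e^(-3t)(-1,-2) + c_2e^(-5t)(-2,-3).

x(t) = -c_1e^(-3t) - 2c_2e^(-5t), y(t) = -2c_1e^(-3t) - 3c_2e^(-5t)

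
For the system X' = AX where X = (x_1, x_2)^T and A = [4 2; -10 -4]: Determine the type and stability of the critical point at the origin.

A = [[4,2],[-10,-4]]; det(A-λI) = λ^2 + 4.
λ = 0 ± 2i: zero real part.

center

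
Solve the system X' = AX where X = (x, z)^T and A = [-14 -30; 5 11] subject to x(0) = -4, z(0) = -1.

x(t) = 14e^(t) - 18e^(-4t), z(t) = -7e^(t) + 6e^(-4t)

Coefficient matrix A = [[-14, -30], [5, 11]].
Characteristic polynomial det(A - λI) = λ^2 + 3λ - 4 = 0.
Eigenvalues λ = 1, -4.
For λ=1: (A-λI) row 1 is [-15, -30], so an eigenvector is (-2, 1).
For λ=-4: (A-λI) row 1 is [-10, -30], so an eigenvector is (3, -1).
General solution: c_1e^(t)(-2,1) + c_2e^(-4t)(3,-1).
Applying x(0)=-4, z(0)=-1 gives c_1=-7, c_2=-6.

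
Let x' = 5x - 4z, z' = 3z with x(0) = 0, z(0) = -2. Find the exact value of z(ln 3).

-54

A = [[5,-4],[0,3]]; eigenvalues λ = 5, 3.
Eigenvectors: (-1,0) for λ=5, (2,1) for λ=3.
From the initial condition, c_1 = -4, c_2 = -2.
z(ln 3) = (-4)(3^5)(0) + (-2)(3^3)(1) = -54.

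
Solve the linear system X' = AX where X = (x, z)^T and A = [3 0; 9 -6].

Coefficient matrix A = [[3, 0], [9, -6]].
Characteristic polynomial det(A - λI) = λ^2 + 3λ - 18 = 0.
Eigenvalues λ = -6, 3.
For λ=-6: (A-λI) row 1 is [9, 0], so an eigenvector is (0, -1).
For λ=3: (A-λI) row 2 is [9, -9], so an eigenvector is (1, 1).
General solution: c_1e^(-6t)(0,-1) + c_2e^(3t)(1,1).

x(t) = c_2e^(3t), z(t) = -c_1e^(-6t) + c_2e^(3t)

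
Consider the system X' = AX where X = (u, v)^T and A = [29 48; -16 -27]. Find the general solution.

Coefficient matrix A = [[29, 48], [-16, -27]].
Characteristic polynomial det(A - λI) = λ^2 - 2λ - 15 = 0.
Eigenvalues λ = 5, -3.
For λ=5: (A-λI) row 1 is [24, 48], so an eigenvector is (2, -1).
For λ=-3: (A-λI) row 1 is [32, 48], so an eigenvector is (-3, 2).
General solution: C_1e^(5t)(2,-1) + C_2e^(-3t)(-3,2).

u(t) = 2C_1e^(5t) - 3C_2e^(-3t), v(t) = -C_1e^(5t) + 2C_2e^(-3t)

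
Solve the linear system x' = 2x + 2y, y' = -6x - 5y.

Coefficient matrix A = [[2, 2], [-6, -5]].
Characteristic polynomial det(A - λI) = λ^2 + 3λ + 2 = 0.
Eigenvalues λ = -1, -2.
For λ=-1: (A-λI) row 1 is [3, 2], so an eigenvector is (-2, 3).
For λ=-2: (A-λI) row 1 is [4, 2], so an eigenvector is (-1, 2).
General solution: K_1e^(-t)(-2,3) + K_2e^(-2t)(-1,2).

x(t) = -2K_1e^(-t) - K_2e^(-2t), y(t) = 3K_1e^(-t) + 2K_2e^(-2t)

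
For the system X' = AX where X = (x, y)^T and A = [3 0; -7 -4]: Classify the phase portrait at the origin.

A = [[3,0],[-7,-4]]; det(A-λI) = λ^2 + λ - 12.
λ = -4, 3: opposite signs.

saddle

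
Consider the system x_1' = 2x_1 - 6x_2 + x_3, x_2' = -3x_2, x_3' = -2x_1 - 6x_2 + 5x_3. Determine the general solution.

Coefficient matrix A = [[2, -6, 1], [0, -3, 0], [-2, -6, 5]].
det(A - λI) = 0 gives eigenvalues λ = 4, -3, 3.
For λ=4: eigenvector (1,0,2).
For λ=-3: eigenvector (1,1,1).
For λ=3: eigenvector (-1,0,-1).
General solution: C_1e^(4t)(1,0,2) + C_2e^(-3t)(1,1,1) + C_3e^(3t)(-1,0,-1).

x_1(t) = C_1e^(4t) + C_2e^(-3t) - C_3e^(3t), x_2(t) = C_2e^(-3t), x_3(t) = 2C_1e^(4t) + C_2e^(-3t) - C_3e^(3t)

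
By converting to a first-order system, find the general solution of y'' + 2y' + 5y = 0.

Let x_1 = y, x_2 = y'. Then x_1' = x_2 and x_2' = -5x_1 - 2x_2.
A = [[0,1],[-5,-2]]; det(A-λI) = λ^2 + 2λ + 5.
Eigenvalues λ = -1 ± 2i.

y(t) = C_1e^(-t)cos(2t) + C_2e^(-t)sin(2t)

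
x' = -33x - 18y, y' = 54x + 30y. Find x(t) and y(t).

x(t) = 2K_1e^(-6t) + K_2e^(3t), y(t) = -3K_1e^(-6t) - 2K_2e^(3t)

Coefficient matrix A = [[-33, -18], [54, 30]].
Characteristic polynomial det(A - λI) = λ^2 + 3λ - 18 = 0.
Eigenvalues λ = -6, 3.
For λ=-6: (A-λI) row 1 is [-27, -18], so an eigenvector is (2, -3).
For λ=3: (A-λI) row 1 is [-36, -18], so an eigenvector is (1, -2).
General solution: K_1e^(-6t)(2,-3) + K_2e^(3t)(1,-2).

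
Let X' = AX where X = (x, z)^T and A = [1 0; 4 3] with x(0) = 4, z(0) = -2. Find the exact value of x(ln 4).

A = [[1,0],[4,3]]; eigenvalues λ = 3, 1.
Eigenvectors: (0,-1) for λ=3, (1,-2) for λ=1.
From the initial condition, c_1 = -6, c_2 = 4.
x(ln 4) = (-6)(4^3)(0) + (4)(4^1)(1) = 16.

16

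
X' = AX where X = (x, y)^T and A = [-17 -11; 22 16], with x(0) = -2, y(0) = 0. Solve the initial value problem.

Coefficient matrix A = [[-17, -11], [22, 16]].
Characteristic polynomial det(A - λI) = λ^2 + λ - 30 = 0.
Eigenvalues λ = -6, 5.
For λ=-6: (A-λI) row 1 is [-11, -11], so an eigenvector is (1, -1).
For λ=5: (A-λI) row 1 is [-22, -11], so an eigenvector is (1, -2).
General solution: K_1e^(-6t)(1,-1) + K_2e^(5t)(1,-2).
Applying x(0)=-2, y(0)=0 gives K_1=-4, K_2=2.

x(t) = 2e^(5t) - 4e^(-6t), y(t) = -4e^(5t) + 4e^(-6t)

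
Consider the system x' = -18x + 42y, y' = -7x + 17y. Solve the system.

x(t) = 3K_1e^(-4t) + 2K_2e^(3t), y(t) = K_1e^(-4t) + K_2e^(3t)

Coefficient matrix A = [[-18, 42], [-7, 17]].
Characteristic polynomial det(A - λI) = λ^2 + λ - 12 = 0.
Eigenvalues λ = -4, 3.
For λ=-4: (A-λI) row 1 is [-14, 42], so an eigenvector is (3, 1).
For λ=3: (A-λI) row 1 is [-21, 42], so an eigenvector is (2, 1).
General solution: K_1e^(-4t)(3,1) + K_2e^(3t)(2,1).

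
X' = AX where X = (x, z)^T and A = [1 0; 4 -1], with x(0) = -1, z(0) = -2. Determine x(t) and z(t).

Coefficient matrix A = [[1, 0], [4, -1]].
Characteristic polynomial det(A - λI) = λ^2 - 1 = 0.
Eigenvalues λ = -1, 1.
For λ=-1: (A-λI) row 1 is [2, 0], so an eigenvector is (0, 1).
For λ=1: (A-λI) row 2 is [4, -2], so an eigenvector is (-1, -2).
General solution: K_1e^(-t)(0,1) + K_2e^(t)(-1,-2).
Applying x(0)=-1, z(0)=-2 gives K_1=0, K_2=1.

x(t) = -e^(t), z(t) = -2e^(t)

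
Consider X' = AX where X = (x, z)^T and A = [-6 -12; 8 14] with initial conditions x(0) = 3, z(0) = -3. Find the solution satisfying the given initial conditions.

Coefficient matrix A = [[-6, -12], [8, 14]].
Characteristic polynomial det(A - λI) = λ^2 - 8λ + 12 = 0.
Eigenvalues λ = 2, 6.
For λ=2: (A-λI) row 1 is [-8, -12], so an eigenvector is (3, -2).
For λ=6: (A-λI) row 1 is [-12, -12], so an eigenvector is (-1, 1).
General solution: C_1e^(2t)(3,-2) + C_2e^(6t)(-1,1).
Applying x(0)=3, z(0)=-3 gives C_1=0, C_2=-3.

x(t) = 3e^(6t), z(t) = -3e^(6t)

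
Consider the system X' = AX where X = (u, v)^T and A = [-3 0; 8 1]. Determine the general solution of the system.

u(t) = -C_2e^(-3t), v(t) = -C_1e^(t) + 2C_2e^(-3t)

Coefficient matrix A = [[-3, 0], [8, 1]].
Characteristic polynomial det(A - λI) = λ^2 + 2λ - 3 = 0.
Eigenvalues λ = 1, -3.
For λ=1: (A-λI) row 1 is [-4, 0], so an eigenvector is (0, -1).
For λ=-3: (A-λI) row 2 is [8, 4], so an eigenvector is (-1, 2).
General solution: C_1e^(t)(0,-1) + C_2e^(-3t)(-1,2).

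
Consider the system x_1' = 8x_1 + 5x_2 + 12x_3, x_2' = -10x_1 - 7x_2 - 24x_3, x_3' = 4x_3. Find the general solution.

Coefficient matrix A = [[8, 5, 12], [-10, -7, -24], [0, 0, 4]].
det(A - λI) = 0 gives eigenvalues λ = -2, 3, 4.
For λ=-2: eigenvector (-1,2,0).
For λ=3: eigenvector (-1,1,0).
For λ=4: eigenvector (2,-4,1).
General solution: K_1e^(-2t)(-1,2,0) + K_2e^(3t)(-1,1,0) + K_3e^(4t)(2,-4,1).

x_1(t) = -K_1e^(-2t) - K_2e^(3t) + 2K_3e^(4t), x_2(t) = 2K_1e^(-2t) + K_2e^(3t) - 4K_3e^(4t), x_3(t) = K_3e^(4t)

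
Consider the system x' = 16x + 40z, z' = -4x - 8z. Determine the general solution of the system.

x(t) = 3C_1e^(4t)sin(4t) + C_1e^(4t)cos(4t) + C_2e^(4t)sin(4t) - 3C_2e^(4t)cos(4t), z(t) = -C_1e^(4t)sin(4t) + C_2e^(4t)cos(4t)

Coefficient matrix A = [[16, 40], [-4, -8]].
Characteristic polynomial det(A - λI) = λ^2 - 8λ + 32 = 0.
Eigenvalues λ = 4 ± 4i (complex conjugate pair).
For λ=4+4i: an eigenvector is (1,0) - i(3,-1) = (1 - 3i, 0 + i).
A real fundamental pair from Re and Im of e^((4+4i)t)v: X_1 = e^(4t)(cos(4t)·(1,0) + sin(4t)·(3,-1)), X_2 = e^(4t)(sin(4t)·(1,0) - cos(4t)·(3,-1)).
General solution: C_1X_1 + C_2X_2.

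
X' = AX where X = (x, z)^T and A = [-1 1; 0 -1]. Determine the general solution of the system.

x(t) = -c_1e^(-t) - c_2te^(-t) - 3c_2e^(-t), z(t) = -c_2e^(-t)

Coefficient matrix A = [[-1, 1], [0, -1]].
Characteristic polynomial det(A - λI) = λ^2 + 2λ + 1 = 0.
Single eigenvalue λ = -1 with algebraic multiplicity 2.
Eigenvector v = (-1,0); generalized eigenvector w with (A-λI)w=v is (-3,-1).
General solution: e^(-t)[c_1·v + c_2·(t·v + w)].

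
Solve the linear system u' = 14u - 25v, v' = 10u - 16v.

u(t) = c_1e^(-t)sin(5t) + 2c_1e^(-t)cos(5t) + 2c_2e^(-t)sin(5t) - c_2e^(-t)cos(5t), v(t) = c_1e^(-t)sin(5t) + c_1e^(-t)cos(5t) + c_2e^(-t)sin(5t) - c_2e^(-t)cos(5t)

Coefficient matrix A = [[14, -25], [10, -16]].
Characteristic polynomial det(A - λI) = λ^2 + 2λ + 26 = 0.
Eigenvalues λ = -1 ± 5i (complex conjugate pair).
For λ=-1+5i: an eigenvector is (2,1) - i(1,1) = (2 - i, 1 - i).
A real fundamental pair from Re and Im of e^((-1+5i)t)v: X_1 = e^(-t)(cos(5t)·(2,1) + sin(5t)·(1,1)), X_2 = e^(-t)(sin(5t)·(2,1) - cos(5t)·(1,1)).
General solution: c_1X_1 + c_2X_2.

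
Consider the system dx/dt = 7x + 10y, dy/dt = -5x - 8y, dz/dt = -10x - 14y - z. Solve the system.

x(t) = 2c_1e^(2t) - c_2e^(-3t), y(t) = -c_1e^(2t) + c_2e^(-3t), z(t) = -2c_1e^(2t) + 2c_2e^(-3t) + c_3e^(-t)

Coefficient matrix A = [[7, 10, 0], [-5, -8, 0], [-10, -14, -1]].
det(A - λI) = 0 gives eigenvalues λ = 2, -3, -1.
For λ=2: eigenvector (2,-1,-2).
For λ=-3: eigenvector (-1,1,2).
For λ=-1: eigenvector (0,0,1).
General solution: c_1e^(2t)(2,-1,-2) + c_2e^(-3t)(-1,1,2) + c_3e^(-t)(0,0,1).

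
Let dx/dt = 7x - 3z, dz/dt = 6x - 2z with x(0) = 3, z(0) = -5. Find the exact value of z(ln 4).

A = [[7,-3],[6,-2]]; eigenvalues λ = 4, 1.
Eigenvectors: (1,1) for λ=4, (1,2) for λ=1.
From the initial condition, c_1 = 11, c_2 = -8.
z(ln 4) = (11)(4^4)(1) + (-8)(4^1)(2) = 2752.

2752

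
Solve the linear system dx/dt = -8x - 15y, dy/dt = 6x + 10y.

Coefficient matrix A = [[-8, -15], [6, 10]].
Characteristic polynomial det(A - λI) = λ^2 - 2λ + 10 = 0.
Eigenvalues λ = 1 ± 3i (complex conjugate pair).
For λ=1+3i: an eigenvector is (-1,1) - i(-2,1) = (-1 + 2i, 1 - i).
A real fundamental pair from Re and Im of e^((1+3i)t)v: X_1 = e^(t)(cos(3t)·(-1,1) + sin(3t)·(-2,1)), X_2 = e^(t)(sin(3t)·(-1,1) - cos(3t)·(-2,1)).
General solution: c_1X_1 + c_2X_2.

x(t) = -2c_1e^(t)sin(3t) - c_1e^(t)cos(3t) - c_2e^(t)sin(3t) + 2c_2e^(t)cos(3t), y(t) = c_1e^(t)sin(3t) + c_1e^(t)cos(3t) + c_2e^(t)sin(3t) - c_2e^(t)cos(3t)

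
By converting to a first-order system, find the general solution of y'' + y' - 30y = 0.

y(t) = c_1e^(-6t) + c_2e^(5t)

Let x_1 = y, x_2 = y'. Then x_1' = x_2 and x_2' = 30x_1 - x_2.
A = [[0,1],[30,-1]]; det(A-λI) = λ^2 + λ - 30.
Eigenvalues λ = -6, 5 with eigenvectors (1,-6), (1,5).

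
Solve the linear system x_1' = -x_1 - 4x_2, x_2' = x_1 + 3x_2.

x_1(t) = -2K_1e^(t) - 2K_2te^(t) + K_2e^(t), x_2(t) = K_1e^(t) + K_2te^(t)

Coefficient matrix A = [[-1, -4], [1, 3]].
Characteristic polynomial det(A - λI) = λ^2 - 2λ + 1 = 0.
Single eigenvalue λ = 1 with algebraic multiplicity 2.
Eigenvector v = (-2,1); generalized eigenvector w with (A-λI)w=v is (1,0).
General solution: e^(t)[K_1·v + K_2·(t·v + w)].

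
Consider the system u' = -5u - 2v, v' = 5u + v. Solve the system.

u(t) = -C_1e^(-2t)sin(t) + C_1e^(-2t)cos(t) + C_2e^(-2t)sin(t) + C_2e^(-2t)cos(t), v(t) = 2C_1e^(-2t)sin(t) - C_1e^(-2t)cos(t) - C_2e^(-2t)sin(t) - 2C_2e^(-2t)cos(t)

Coefficient matrix A = [[-5, -2], [5, 1]].
Characteristic polynomial det(A - λI) = λ^2 + 4λ + 5 = 0.
Eigenvalues λ = -2 ± i (complex conjugate pair).
For λ=-2+i: an eigenvector is (1,-1) - i(-1,2) = (1 + i, -1 - 2i).
A real fundamental pair from Re and Im of e^((-2+i)t)v: X_1 = e^(-2t)(cos(t)·(1,-1) + sin(t)·(-1,2)), X_2 = e^(-2t)(sin(t)·(1,-1) - cos(t)·(-1,2)).
General solution: C_1X_1 + C_2X_2.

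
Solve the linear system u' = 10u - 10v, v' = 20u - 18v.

Coefficient matrix A = [[10, -10], [20, -18]].
Characteristic polynomial det(A - λI) = λ^2 + 8λ + 20 = 0.
Eigenvalues λ = -4 ± 2i (complex conjugate pair).
For λ=-4+2i: an eigenvector is (-2,-3) - i(1,1) = (-2 - i, -3 - i).
A real fundamental pair from Re and Im of e^((-4+2i)t)v: X_1 = e^(-4t)(cos(2t)·(-2,-3) + sin(2t)·(1,1)), X_2 = e^(-4t)(sin(2t)·(-2,-3) - cos(2t)·(1,1)).
General solution: C_1X_1 + C_2X_2.

u(t) = C_1e^(-4t)sin(2t) - 2C_1e^(-4t)cos(2t) - 2C_2e^(-4t)sin(2t) - C_2e^(-4t)cos(2t), v(t) = C_1e^(-4t)sin(2t) - 3C_1e^(-4t)cos(2t) - 3C_2e^(-4t)sin(2t) - C_2e^(-4t)cos(2t)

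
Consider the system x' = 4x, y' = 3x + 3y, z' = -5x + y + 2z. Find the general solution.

x(t) = c_1e^(4t), y(t) = 3c_1e^(4t) + c_2e^(3t), z(t) = -c_1e^(4t) + c_2e^(3t) + c_3e^(2t)

Coefficient matrix A = [[4, 0, 0], [3, 3, 0], [-5, 1, 2]].
det(A - λI) = 0 gives eigenvalues λ = 4, 3, 2.
For λ=4: eigenvector (1,3,-1).
For λ=3: eigenvector (0,1,1).
For λ=2: eigenvector (0,0,1).
General solution: c_1e^(4t)(1,3,-1) + c_2e^(3t)(0,1,1) + c_3e^(2t)(0,0,1).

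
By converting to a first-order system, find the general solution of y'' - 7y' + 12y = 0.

y(t) = c_1e^(4t) + c_2e^(3t)

Let x_1 = y, x_2 = y'. Then x_1' = x_2 and x_2' = -12x_1 + 7x_2.
A = [[0,1],[-12,7]]; det(A-λI) = λ^2 - 7λ + 12.
Eigenvalues λ = 4, 3 with eigenvectors (1,4), (1,3).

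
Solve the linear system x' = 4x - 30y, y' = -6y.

x(t) = -C_1e^(4t) - 3C_2e^(-6t), y(t) = -C_2e^(-6t)

Coefficient matrix A = [[4, -30], [0, -6]].
Characteristic polynomial det(A - λI) = λ^2 + 2λ - 24 = 0.
Eigenvalues λ = 4, -6.
For λ=4: (A-λI) row 1 is [0, -30], so an eigenvector is (-1, 0).
For λ=-6: (A-λI) row 1 is [10, -30], so an eigenvector is (-3, -1).
General solution: C_1e^(4t)(-1,0) + C_2e^(-6t)(-3,-1).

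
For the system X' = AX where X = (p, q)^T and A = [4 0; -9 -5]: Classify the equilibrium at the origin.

saddle

A = [[4,0],[-9,-5]]; det(A-λI) = λ^2 + λ - 20.
λ = 4, -5: opposite signs.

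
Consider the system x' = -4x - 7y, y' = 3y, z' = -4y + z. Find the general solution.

x(t) = K_1e^(-4t) + K_2e^(3t), y(t) = -K_2e^(3t), z(t) = 2K_2e^(3t) + K_3e^(t)

Coefficient matrix A = [[-4, -7, 0], [0, 3, 0], [0, -4, 1]].
det(A - λI) = 0 gives eigenvalues λ = -4, 3, 1.
For λ=-4: eigenvector (1,0,0).
For λ=3: eigenvector (1,-1,2).
For λ=1: eigenvector (0,0,1).
General solution: K_1e^(-4t)(1,0,0) + K_2e^(3t)(1,-1,2) + K_3e^(t)(0,0,1).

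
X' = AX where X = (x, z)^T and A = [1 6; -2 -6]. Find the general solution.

x(t) = 3K_1e^(-3t) - 2K_2e^(-2t), z(t) = -2K_1e^(-3t) + K_2e^(-2t)

Coefficient matrix A = [[1, 6], [-2, -6]].
Characteristic polynomial det(A - λI) = λ^2 + 5λ + 6 = 0.
Eigenvalues λ = -3, -2.
For λ=-3: (A-λI) row 1 is [4, 6], so an eigenvector is (3, -2).
For λ=-2: (A-λI) row 1 is [3, 6], so an eigenvector is (-2, 1).
General solution: K_1e^(-3t)(3,-2) + K_2e^(-2t)(-2,1).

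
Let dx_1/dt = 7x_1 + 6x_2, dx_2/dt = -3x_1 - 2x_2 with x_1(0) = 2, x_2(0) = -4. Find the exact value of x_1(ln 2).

A = [[7,6],[-3,-2]]; eigenvalues λ = 1, 4.
Eigenvectors: (-1,1) for λ=1, (2,-1) for λ=4.
From the initial condition, c_1 = -6, c_2 = -2.
x_1(ln 2) = (-6)(2^1)(-1) + (-2)(2^4)(2) = -52.

-52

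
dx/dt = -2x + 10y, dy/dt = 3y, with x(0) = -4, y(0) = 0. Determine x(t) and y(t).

Coefficient matrix A = [[-2, 10], [0, 3]].
Characteristic polynomial det(A - λI) = λ^2 - λ - 6 = 0.
Eigenvalues λ = 3, -2.
For λ=3: (A-λI) row 1 is [-5, 10], so an eigenvector is (2, 1).
For λ=-2: (A-λI) row 1 is [0, 10], so an eigenvector is (-1, 0).
General solution: C_1e^(3t)(2,1) + C_2e^(-2t)(-1,0).
Applying x(0)=-4, y(0)=0 gives C_1=0, C_2=4.

x(t) = -4e^(-2t), y(t) = 0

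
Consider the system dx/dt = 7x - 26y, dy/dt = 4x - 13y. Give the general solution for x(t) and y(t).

Coefficient matrix A = [[7, -26], [4, -13]].
Characteristic polynomial det(A - λI) = λ^2 + 6λ + 13 = 0.
Eigenvalues λ = -3 ± 2i (complex conjugate pair).
For λ=-3+2i: an eigenvector is (3,1) - i(2,1) = (3 - 2i, 1 - i).
A real fundamental pair from Re and Im of e^((-3+2i)t)v: X_1 = e^(-3t)(cos(2t)·(3,1) + sin(2t)·(2,1)), X_2 = e^(-3t)(sin(2t)·(3,1) - cos(2t)·(2,1)).
General solution: C_1X_1 + C_2X_2.

x(t) = 2C_1e^(-3t)sin(2t) + 3C_1e^(-3t)cos(2t) + 3C_2e^(-3t)sin(2t) - 2C_2e^(-3t)cos(2t), y(t) = C_1e^(-3t)sin(2t) + C_1e^(-3t)cos(2t) + C_2e^(-3t)sin(2t) - C_2e^(-3t)cos(2t)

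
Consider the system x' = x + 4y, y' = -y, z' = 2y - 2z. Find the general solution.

Coefficient matrix A = [[1, 4, 0], [0, -1, 0], [0, 2, -2]].
det(A - λI) = 0 gives eigenvalues λ = 1, -1, -2.
For λ=1: eigenvector (1,0,0).
For λ=-1: eigenvector (-2,1,2).
For λ=-2: eigenvector (0,0,1).
General solution: c_1e^(t)(1,0,0) + c_2e^(-t)(-2,1,2) + c_3e^(-2t)(0,0,1).

x(t) = c_1e^(t) - 2c_2e^(-t), y(t) = c_2e^(-t), z(t) = 2c_2e^(-t) + c_3e^(-2t)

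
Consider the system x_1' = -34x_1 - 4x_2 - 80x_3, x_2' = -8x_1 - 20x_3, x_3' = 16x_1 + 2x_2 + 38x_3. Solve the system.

Coefficient matrix A = [[-34, -4, -80], [-8, 0, -20], [16, 2, 38]].
det(A - λI) = 0 gives eigenvalues λ = 4, 2, -2.
For λ=4: eigenvector (-2,-1,1).
For λ=2: eigenvector (2,2,-1).
For λ=-2: eigenvector (5,0,-2).
General solution: c_1e^(4t)(-2,-1,1) + c_2e^(2t)(2,2,-1) + c_3e^(-2t)(5,0,-2).

x_1(t) = -2c_1e^(4t) + 2c_2e^(2t) + 5c_3e^(-2t), x_2(t) = -c_1e^(4t) + 2c_2e^(2t), x_3(t) = c_1e^(4t) - c_2e^(2t) - 2c_3e^(-2t)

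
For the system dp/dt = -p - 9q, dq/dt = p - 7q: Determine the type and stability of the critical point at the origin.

A = [[-1,-9],[1,-7]]; det(A-λI) = λ^2 + 8λ + 16.
repeated λ = -4 with a single eigenvector.

stable improper node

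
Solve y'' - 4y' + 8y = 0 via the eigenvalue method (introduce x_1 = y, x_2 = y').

Let x_1 = y, x_2 = y'. Then x_1' = x_2 and x_2' = -8x_1 + 4x_2.
A = [[0,1],[-8,4]]; det(A-λI) = λ^2 - 4λ + 8.
Eigenvalues λ = 2 ± 2i.

y(t) = C_1e^(2t)cos(2t) + C_2e^(2t)sin(2t)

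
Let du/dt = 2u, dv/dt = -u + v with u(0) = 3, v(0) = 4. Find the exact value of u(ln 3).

A = [[2,0],[-1,1]]; eigenvalues λ = 1, 2.
Eigenvectors: (0,-1) for λ=1, (1,-1) for λ=2.
From the initial condition, c_1 = -7, c_2 = 3.
u(ln 3) = (-7)(3^1)(0) + (3)(3^2)(1) = 27.

27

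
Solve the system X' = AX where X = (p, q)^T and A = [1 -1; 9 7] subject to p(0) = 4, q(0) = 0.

Coefficient matrix A = [[1, -1], [9, 7]].
Characteristic polynomial det(A - λI) = λ^2 - 8λ + 16 = 0.
Single eigenvalue λ = 4 with algebraic multiplicity 2.
Eigenvector v = (-1,3); generalized eigenvector w with (A-λI)w=v is (0,1).
General solution: e^(4t)[C_1·v + C_2·(t·v + w)].
Applying p(0)=4, q(0)=0 gives C_1=-4, C_2=12.

p(t) = -12te^(4t) + 4e^(4t), q(t) = 36te^(4t)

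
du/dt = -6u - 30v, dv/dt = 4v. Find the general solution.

u(t) = -3c_1e^(4t) + c_2e^(-6t), v(t) = c_1e^(4t)

Coefficient matrix A = [[-6, -30], [0, 4]].
Characteristic polynomial det(A - λI) = λ^2 + 2λ - 24 = 0.
Eigenvalues λ = 4, -6.
For λ=4: (A-λI) row 1 is [-10, -30], so an eigenvector is (-3, 1).
For λ=-6: (A-λI) row 1 is [0, -30], so an eigenvector is (1, 0).
General solution: c_1e^(4t)(-3,1) + c_2e^(-6t)(1,0).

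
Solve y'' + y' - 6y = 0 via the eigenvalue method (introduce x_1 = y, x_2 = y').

y(t) = K_1e^(-3t) + K_2e^(2t)

Let x_1 = y, x_2 = y'. Then x_1' = x_2 and x_2' = 6x_1 - x_2.
A = [[0,1],[6,-1]]; det(A-λI) = λ^2 + λ - 6.
Eigenvalues λ = -3, 2 with eigenvectors (1,-3), (1,2).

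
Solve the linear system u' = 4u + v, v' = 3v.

Coefficient matrix A = [[4, 1], [0, 3]].
Characteristic polynomial det(A - λI) = λ^2 - 7λ + 12 = 0.
Eigenvalues λ = 4, 3.
For λ=4: (A-λI) row 1 is [0, 1], so an eigenvector is (-1, 0).
For λ=3: (A-λI) row 1 is [1, 1], so an eigenvector is (-1, 1).
General solution: C_1e^(4t)(-1,0) + C_2e^(3t)(-1,1).

u(t) = -C_1e^(4t) - C_2e^(3t), v(t) = C_2e^(3t)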